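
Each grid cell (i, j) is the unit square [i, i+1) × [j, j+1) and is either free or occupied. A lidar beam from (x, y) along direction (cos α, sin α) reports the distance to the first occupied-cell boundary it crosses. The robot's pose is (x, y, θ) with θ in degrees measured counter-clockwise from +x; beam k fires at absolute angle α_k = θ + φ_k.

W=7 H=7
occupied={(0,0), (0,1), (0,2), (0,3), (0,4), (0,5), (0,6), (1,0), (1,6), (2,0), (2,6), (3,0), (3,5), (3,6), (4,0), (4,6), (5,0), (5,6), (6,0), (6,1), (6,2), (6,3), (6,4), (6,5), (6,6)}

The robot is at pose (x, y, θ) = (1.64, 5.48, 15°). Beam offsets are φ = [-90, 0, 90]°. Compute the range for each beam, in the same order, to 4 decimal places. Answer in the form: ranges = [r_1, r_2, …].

beam 1: φ=-90°, α=285°
  direction (0.2588, -0.9659); cell (1,5); t to first gridline: x 1.3909, y 0.4969 (then +3.8637 / +1.0353)
    (1,4) via y @ 0.4969
    (2,4) via x @ 1.3909
    (2,3) via y @ 1.5322
    (2,2) via y @ 2.5675
    (2,1) via y @ 3.6028
    (2,0) via y @ 4.6380  # hit
  → r_1 = 4.6380
beam 2: φ=0°, α=15°
  direction (0.9659, 0.2588); cell (1,5); t to first gridline: x 0.3727, y 2.0091 (then +1.0353 / +3.8637)
    (2,5) via x @ 0.3727
    (3,5) via x @ 1.4080  # hit
  → r_2 = 1.4080
beam 3: φ=90°, α=105°
  direction (-0.2588, 0.9659); cell (1,5); t to first gridline: x 2.4728, y 0.5383 (then +3.8637 / +1.0353)
    (1,6) via y @ 0.5383  # hit
  → r_3 = 0.5383

ranges = [4.6380, 1.4080, 0.5383]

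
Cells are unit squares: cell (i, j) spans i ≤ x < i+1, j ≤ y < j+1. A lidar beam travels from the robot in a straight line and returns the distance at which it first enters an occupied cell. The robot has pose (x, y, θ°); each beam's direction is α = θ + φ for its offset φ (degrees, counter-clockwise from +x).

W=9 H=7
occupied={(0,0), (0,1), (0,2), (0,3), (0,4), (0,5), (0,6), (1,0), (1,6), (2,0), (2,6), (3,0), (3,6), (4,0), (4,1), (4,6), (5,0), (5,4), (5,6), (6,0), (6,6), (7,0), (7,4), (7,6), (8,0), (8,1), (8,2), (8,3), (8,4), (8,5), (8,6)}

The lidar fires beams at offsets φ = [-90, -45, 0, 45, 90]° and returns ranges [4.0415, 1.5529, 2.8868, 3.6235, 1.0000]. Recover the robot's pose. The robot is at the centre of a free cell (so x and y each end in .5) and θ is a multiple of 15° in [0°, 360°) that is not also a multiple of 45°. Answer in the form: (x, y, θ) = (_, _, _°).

(x, y, θ) = (4.5, 3.5, 300°)

Enumerate (i+0.5, j+0.5, θ) over the 32 free cells and 16 admissible headings. For each, cast all 5 beams and compare to the given ranges.
  (3.5, 3.5, 195°): beam 1 = 2.5882 ≠ 4.0415 ✗
  (3.5, 5.5, 285°): beam 1 = 2.5882 ≠ 4.0415 ✗
  (4.5, 3.5, 240°): beam 2 = 3.6235 ≠ 1.5529 ✗
  (7.5, 5.5, 285°): beam 1 = 1.9319 ≠ 4.0415 ✗
  …
  (4.5, 3.5, 300°): r_1=4.0415, r_2=1.5529, r_3=2.8868, r_4=3.6235, r_5=1.0000 — all match ✓
Unique over the lattice → pose = (4.5, 3.5, 300°).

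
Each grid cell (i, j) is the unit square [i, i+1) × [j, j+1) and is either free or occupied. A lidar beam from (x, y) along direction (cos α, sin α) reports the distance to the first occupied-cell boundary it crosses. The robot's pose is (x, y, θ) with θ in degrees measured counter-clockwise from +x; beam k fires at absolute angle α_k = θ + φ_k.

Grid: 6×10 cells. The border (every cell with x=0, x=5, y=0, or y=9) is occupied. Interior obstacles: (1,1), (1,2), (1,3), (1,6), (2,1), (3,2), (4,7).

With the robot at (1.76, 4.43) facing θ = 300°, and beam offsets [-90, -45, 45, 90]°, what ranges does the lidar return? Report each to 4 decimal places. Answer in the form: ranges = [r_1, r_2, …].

beam 1: φ=-90°, α=210°
  d=(-0.8660,-0.5000)  start (1,4)  tX=0.8776 tY=0.8600  stride 1/|dx|=1.1547 1/|dy|=2.0000
    cross y-line → (1,3), t=0.8600 (wall)
  → r_1 = 0.8600
beam 2: φ=-45°, α=255°
  d=(-0.2588,-0.9659)  start (1,4)  tX=2.9364 tY=0.4452  stride 1/|dx|=3.8637 1/|dy|=1.0353
    cross y-line → (1,3), t=0.4452 (wall)
  → r_2 = 0.4452
beam 3: φ=45°, α=345°
  d=(0.9659,-0.2588)  start (1,4)  tX=0.2485 tY=1.6614  stride 1/|dx|=1.0353 1/|dy|=3.8637
    cross x-line → (2,4), t=0.2485
    cross x-line → (3,4), t=1.2837
    cross y-line → (3,3), t=1.6614
    cross x-line → (4,3), t=2.3190
    cross x-line → (5,3), t=3.3543 (wall)
  → r_3 = 3.3543
beam 4: φ=90°, α=30°
  d=(0.8660,0.5000)  start (1,4)  tX=0.2771 tY=1.1400  stride 1/|dx|=1.1547 1/|dy|=2.0000
    cross x-line → (2,4), t=0.2771
    cross y-line → (2,5), t=1.1400
    cross x-line → (3,5), t=1.4318
    cross x-line → (4,5), t=2.5865
    cross y-line → (4,6), t=3.1400
    cross x-line → (5,6), t=3.7412 (wall)
  → r_4 = 3.7412

ranges = [0.8600, 0.4452, 3.3543, 3.7412]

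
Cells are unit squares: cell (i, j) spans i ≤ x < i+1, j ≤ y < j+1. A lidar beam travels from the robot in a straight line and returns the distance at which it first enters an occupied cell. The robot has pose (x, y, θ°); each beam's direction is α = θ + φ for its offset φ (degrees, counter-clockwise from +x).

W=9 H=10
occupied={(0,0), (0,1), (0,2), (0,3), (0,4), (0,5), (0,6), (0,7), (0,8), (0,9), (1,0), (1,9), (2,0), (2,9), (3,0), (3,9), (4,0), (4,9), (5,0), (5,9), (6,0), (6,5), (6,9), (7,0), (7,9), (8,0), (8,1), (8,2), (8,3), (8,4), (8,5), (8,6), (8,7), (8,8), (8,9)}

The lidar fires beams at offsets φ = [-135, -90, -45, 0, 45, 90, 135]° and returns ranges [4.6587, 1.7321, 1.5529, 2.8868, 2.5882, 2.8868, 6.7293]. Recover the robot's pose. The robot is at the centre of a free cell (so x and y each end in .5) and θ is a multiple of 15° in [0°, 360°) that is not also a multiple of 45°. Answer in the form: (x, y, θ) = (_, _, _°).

Candidates: 55 free-cell centres × 16 headings = 880 poses. Raycast each; keep the one whose scan matches to 4 dp.
  (2.5, 8.5, 105°): beam 1 = 5.0000 ≠ 4.6587 ✗
  (7.5, 1.5, 75°): beam 1 = 0.5774 ≠ 4.6587 ✗
  (1.5, 6.5, 30°): beam 1 = 1.9319 ≠ 4.6587 ✗
  (5.5, 7.5, 345°): beam 1 = 5.1962 ≠ 4.6587 ✗
  …
  (5.5, 2.5, 330°): r_1=4.6587, r_2=1.7321, r_3=1.5529, r_4=2.8868, r_5=2.5882, r_6=2.8868, r_7=6.7293 — all match ✓
No second candidate reproduces the full scan.

(x, y, θ) = (5.5, 2.5, 330°)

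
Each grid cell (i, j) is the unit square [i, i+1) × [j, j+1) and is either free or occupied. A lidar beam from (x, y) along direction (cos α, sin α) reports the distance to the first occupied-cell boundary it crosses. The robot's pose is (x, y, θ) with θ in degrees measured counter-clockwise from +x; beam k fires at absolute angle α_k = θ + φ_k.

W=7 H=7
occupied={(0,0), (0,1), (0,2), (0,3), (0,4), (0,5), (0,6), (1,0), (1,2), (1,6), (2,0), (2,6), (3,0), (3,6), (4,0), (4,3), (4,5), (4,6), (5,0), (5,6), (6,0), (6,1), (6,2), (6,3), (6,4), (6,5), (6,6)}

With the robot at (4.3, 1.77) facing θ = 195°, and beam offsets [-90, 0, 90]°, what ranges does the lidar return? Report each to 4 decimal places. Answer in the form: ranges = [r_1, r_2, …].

ranges = [4.3792, 2.9751, 0.7972]

beam 1: φ=-90°, α=105°
  dir = (cos 105°, sin 105°) = (-0.2588, 0.9659); from cell (4,1)
  next x-line at t=1.1591, next y-line at t=0.2381; Δt_x=3.8637, Δt_y=1.0353
    y: enter (4,2) at t=0.2381
    x: enter (3,2) at t=1.1591
    y: enter (3,3) at t=1.2734
    y: enter (3,4) at t=2.3087
    y: enter (3,5) at t=3.3439
    y: enter (3,6) at t=4.3792 ← occupied
  → r_1 = 4.3792
beam 2: φ=0°, α=195°
  dir = (cos 195°, sin 195°) = (-0.9659, -0.2588); from cell (4,1)
  next x-line at t=0.3106, next y-line at t=2.9751; Δt_x=1.0353, Δt_y=3.8637
    x: enter (3,1) at t=0.3106
    x: enter (2,1) at t=1.3459
    x: enter (1,1) at t=2.3811
    y: enter (1,0) at t=2.9751 ← occupied
  → r_2 = 2.9751
beam 3: φ=90°, α=285°
  dir = (cos 285°, sin 285°) = (0.2588, -0.9659); from cell (4,1)
  next x-line at t=2.7046, next y-line at t=0.7972; Δt_x=3.8637, Δt_y=1.0353
    y: enter (4,0) at t=0.7972 ← occupied
  → r_3 = 0.7972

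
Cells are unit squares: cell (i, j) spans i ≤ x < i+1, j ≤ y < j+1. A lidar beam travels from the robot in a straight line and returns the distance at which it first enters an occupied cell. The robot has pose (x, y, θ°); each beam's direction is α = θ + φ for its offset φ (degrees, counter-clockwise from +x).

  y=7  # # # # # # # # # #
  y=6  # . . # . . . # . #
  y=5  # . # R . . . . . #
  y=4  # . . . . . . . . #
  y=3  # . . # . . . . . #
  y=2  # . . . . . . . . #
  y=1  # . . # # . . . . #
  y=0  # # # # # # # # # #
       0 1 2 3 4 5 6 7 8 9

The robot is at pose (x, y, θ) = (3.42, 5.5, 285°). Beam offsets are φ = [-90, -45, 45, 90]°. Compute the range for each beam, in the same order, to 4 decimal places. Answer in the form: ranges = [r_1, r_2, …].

ranges = [0.4348, 4.8400, 6.4432, 3.7063]

beam 1: φ=-90°, α=195°
  cosα=-0.9659 sinα=-0.2588 | (3,5) | tMaxX 0.4348 tMaxY 1.9319 | tΔX 1.0353 tΔY 3.8637
    t=0.4348 [x] (2,5) — stop
  → r_1 = 0.4348
beam 2: φ=-45°, α=240°
  cosα=-0.5000 sinα=-0.8660 | (3,5) | tMaxX 0.8400 tMaxY 0.5774 | tΔX 2.0000 tΔY 1.1547
    t=0.5774 [y] (3,4)
    t=0.8400 [x] (2,4)
    t=1.7321 [y] (2,3)
    t=2.8400 [x] (1,3)
    t=2.8868 [y] (1,2)
    t=4.0415 [y] (1,1)
    t=4.8400 [x] (0,1) — stop
  → r_2 = 4.8400
beam 3: φ=45°, α=330°
  cosα=0.8660 sinα=-0.5000 | (3,5) | tMaxX 0.6697 tMaxY 1.0000 | tΔX 1.1547 tΔY 2.0000
    t=0.6697 [x] (4,5)
    t=1.0000 [y] (4,4)
    t=1.8244 [x] (5,4)
    t=2.9791 [x] (6,4)
    t=3.0000 [y] (6,3)
    t=4.1338 [x] (7,3)
    t=5.0000 [y] (7,2)
    t=5.2885 [x] (8,2)
    t=6.4432 [x] (9,2) — stop
  → r_3 = 6.4432
beam 4: φ=90°, α=15°
  cosα=0.9659 sinα=0.2588 | (3,5) | tMaxX 0.6005 tMaxY 1.9319 | tΔX 1.0353 tΔY 3.8637
    t=0.6005 [x] (4,5)
    t=1.6357 [x] (5,5)
    t=1.9319 [y] (5,6)
    t=2.6710 [x] (6,6)
    t=3.7063 [x] (7,6) — stop
  → r_4 = 3.7063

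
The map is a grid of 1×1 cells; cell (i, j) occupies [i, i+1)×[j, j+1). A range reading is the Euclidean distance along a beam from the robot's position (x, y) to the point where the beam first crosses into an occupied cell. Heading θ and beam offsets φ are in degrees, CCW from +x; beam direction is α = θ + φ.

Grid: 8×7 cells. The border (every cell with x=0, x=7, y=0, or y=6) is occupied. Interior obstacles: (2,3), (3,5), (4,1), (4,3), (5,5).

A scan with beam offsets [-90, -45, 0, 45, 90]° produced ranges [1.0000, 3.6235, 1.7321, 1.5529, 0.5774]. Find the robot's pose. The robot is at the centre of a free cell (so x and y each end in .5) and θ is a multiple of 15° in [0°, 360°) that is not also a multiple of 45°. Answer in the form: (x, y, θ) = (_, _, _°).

(x, y, θ) = (5.5, 4.5, 330°)

Enumerate (i+0.5, j+0.5, θ) over the 25 free cells and 16 admissible headings. For each, cast all 5 beams and compare to the given ranges.
  (6.5, 1.5, 210°): beam 1 = 5.0000 ≠ 1.0000 ✗
  (2.5, 4.5, 255°): beam 1 = 1.5529 ≠ 1.0000 ✗
  (6.5, 1.5, 255°): beam 1 = 1.5529 ≠ 1.0000 ✗
  (1.5, 4.5, 120°): beam 1 = 1.7321 ≠ 1.0000 ✗
  …
  (5.5, 4.5, 330°): r_1=1.0000, r_2=3.6235, r_3=1.7321, r_4=1.5529, r_5=0.5774 — all match ✓
Unique over the lattice → pose = (5.5, 4.5, 330°).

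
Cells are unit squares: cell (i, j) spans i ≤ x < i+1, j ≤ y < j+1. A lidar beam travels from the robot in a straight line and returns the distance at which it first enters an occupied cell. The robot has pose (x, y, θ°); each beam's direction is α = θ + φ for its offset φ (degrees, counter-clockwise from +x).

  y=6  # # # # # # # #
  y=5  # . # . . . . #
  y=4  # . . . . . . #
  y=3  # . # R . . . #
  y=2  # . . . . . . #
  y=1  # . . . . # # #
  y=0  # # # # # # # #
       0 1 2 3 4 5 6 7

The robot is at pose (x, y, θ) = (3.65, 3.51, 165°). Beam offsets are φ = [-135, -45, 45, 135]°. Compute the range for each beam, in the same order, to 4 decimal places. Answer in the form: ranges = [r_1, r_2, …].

beam 1: φ=-135°, α=30°
  dir = (cos 30°, sin 30°) = (0.8660, 0.5000); from cell (3,3)
  next x-line at t=0.4041, next y-line at t=0.9800; Δt_x=1.1547, Δt_y=2.0000
    x: enter (4,3) at t=0.4041
    y: enter (4,4) at t=0.9800
    x: enter (5,4) at t=1.5588
    x: enter (6,4) at t=2.7135
    y: enter (6,5) at t=2.9800
    x: enter (7,5) at t=3.8682 ← occupied
  → r_1 = 3.8682
beam 2: φ=-45°, α=120°
  dir = (cos 120°, sin 120°) = (-0.5000, 0.8660); from cell (3,3)
  next x-line at t=1.3000, next y-line at t=0.5658; Δt_x=2.0000, Δt_y=1.1547
    y: enter (3,4) at t=0.5658
    x: enter (2,4) at t=1.3000
    y: enter (2,5) at t=1.7205 ← occupied
  → r_2 = 1.7205
beam 3: φ=45°, α=210°
  dir = (cos 210°, sin 210°) = (-0.8660, -0.5000); from cell (3,3)
  next x-line at t=0.7506, next y-line at t=1.0200; Δt_x=1.1547, Δt_y=2.0000
    x: enter (2,3) at t=0.7506 ← occupied
  → r_3 = 0.7506
beam 4: φ=135°, α=300°
  dir = (cos 300°, sin 300°) = (0.5000, -0.8660); from cell (3,3)
  next x-line at t=0.7000, next y-line at t=0.5889; Δt_x=2.0000, Δt_y=1.1547
    y: enter (3,2) at t=0.5889
    x: enter (4,2) at t=0.7000
    y: enter (4,1) at t=1.7436
    x: enter (5,1) at t=2.7000 ← occupied
  → r_4 = 2.7000

ranges = [3.8682, 1.7205, 0.7506, 2.7000]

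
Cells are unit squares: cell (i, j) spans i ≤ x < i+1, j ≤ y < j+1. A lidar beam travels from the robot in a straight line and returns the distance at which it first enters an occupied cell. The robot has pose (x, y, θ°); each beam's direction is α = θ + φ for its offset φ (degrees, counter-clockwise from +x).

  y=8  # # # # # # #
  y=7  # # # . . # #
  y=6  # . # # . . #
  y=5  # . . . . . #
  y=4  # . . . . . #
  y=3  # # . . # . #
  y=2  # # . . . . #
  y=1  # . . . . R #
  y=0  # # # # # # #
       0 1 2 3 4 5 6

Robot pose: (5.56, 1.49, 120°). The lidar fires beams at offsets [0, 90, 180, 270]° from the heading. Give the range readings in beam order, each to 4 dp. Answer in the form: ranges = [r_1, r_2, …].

beam 1: φ=0°, α=120°
  d=(-0.5000,0.8660)  start (5,1)  tX=1.1200 tY=0.5889  stride 1/|dx|=2.0000 1/|dy|=1.1547
    cross y-line → (5,2), t=0.5889
    cross x-line → (4,2), t=1.1200
    cross y-line → (4,3), t=1.7436 (wall)
  → r_1 = 1.7436
beam 2: φ=90°, α=210°
  d=(-0.8660,-0.5000)  start (5,1)  tX=0.6466 tY=0.9800  stride 1/|dx|=1.1547 1/|dy|=2.0000
    cross x-line → (4,1), t=0.6466
    cross y-line → (4,0), t=0.9800 (wall)
  → r_2 = 0.9800
beam 3: φ=180°, α=300°
  d=(0.5000,-0.8660)  start (5,1)  tX=0.8800 tY=0.5658  stride 1/|dx|=2.0000 1/|dy|=1.1547
    cross y-line → (5,0), t=0.5658 (wall)
  → r_3 = 0.5658
beam 4: φ=270°, α=30°
  d=(0.8660,0.5000)  start (5,1)  tX=0.5081 tY=1.0200  stride 1/|dx|=1.1547 1/|dy|=2.0000
    cross x-line → (6,1), t=0.5081 (wall)
  → r_4 = 0.5081

ranges = [1.7436, 0.9800, 0.5658, 0.5081]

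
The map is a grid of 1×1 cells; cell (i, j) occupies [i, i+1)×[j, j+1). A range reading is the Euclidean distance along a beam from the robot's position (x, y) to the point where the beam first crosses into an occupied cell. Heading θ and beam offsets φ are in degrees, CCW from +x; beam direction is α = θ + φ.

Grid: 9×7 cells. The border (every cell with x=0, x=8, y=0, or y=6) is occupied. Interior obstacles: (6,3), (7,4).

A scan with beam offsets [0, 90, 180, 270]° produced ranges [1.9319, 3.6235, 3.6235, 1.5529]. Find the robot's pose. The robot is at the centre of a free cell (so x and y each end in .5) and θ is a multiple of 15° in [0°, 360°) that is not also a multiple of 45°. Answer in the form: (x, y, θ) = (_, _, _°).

(x, y, θ) = (4.5, 2.5, 15°)

Candidates: 33 free-cell centres × 16 headings = 528 poses. Raycast each; keep the one whose scan matches to 4 dp.
  (3.5, 5.5, 210°): beam 1 = 2.8868 ≠ 1.9319 ✗
  (7.5, 1.5, 105°): beam 2 = 1.9319 ≠ 3.6235 ✗
  (1.5, 2.5, 120°): beam 1 = 1.0000 ≠ 1.9319 ✗
  (6.5, 2.5, 60°): beam 1 = 0.5774 ≠ 1.9319 ✗
  …
  (4.5, 2.5, 15°): r_1=1.9319, r_2=3.6235, r_3=3.6235, r_4=1.5529 — all match ✓
No second candidate reproduces the full scan.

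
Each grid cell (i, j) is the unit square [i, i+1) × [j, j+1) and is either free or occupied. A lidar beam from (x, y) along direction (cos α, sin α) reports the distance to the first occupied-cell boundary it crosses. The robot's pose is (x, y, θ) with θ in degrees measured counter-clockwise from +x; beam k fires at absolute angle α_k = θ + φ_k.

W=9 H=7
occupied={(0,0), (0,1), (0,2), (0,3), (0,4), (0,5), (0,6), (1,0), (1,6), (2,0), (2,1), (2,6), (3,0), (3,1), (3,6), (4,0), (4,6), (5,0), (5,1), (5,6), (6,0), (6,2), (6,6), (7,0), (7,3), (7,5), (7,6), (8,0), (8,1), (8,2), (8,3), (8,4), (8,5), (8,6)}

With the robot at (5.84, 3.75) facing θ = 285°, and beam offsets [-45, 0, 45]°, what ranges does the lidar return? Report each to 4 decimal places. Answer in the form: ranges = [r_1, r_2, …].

ranges = [3.1754, 0.7765, 1.3395]

beam 1: φ=-45°, α=240°
  dir = (cos 240°, sin 240°) = (-0.5000, -0.8660); from cell (5,3)
  next x-line at t=1.6800, next y-line at t=0.8660; Δt_x=2.0000, Δt_y=1.1547
    y: enter (5,2) at t=0.8660
    x: enter (4,2) at t=1.6800
    y: enter (4,1) at t=2.0207
    y: enter (4,0) at t=3.1754 ← occupied
  → r_1 = 3.1754
beam 2: φ=0°, α=285°
  dir = (cos 285°, sin 285°) = (0.2588, -0.9659); from cell (5,3)
  next x-line at t=0.6182, next y-line at t=0.7765; Δt_x=3.8637, Δt_y=1.0353
    x: enter (6,3) at t=0.6182
    y: enter (6,2) at t=0.7765 ← occupied
  → r_2 = 0.7765
beam 3: φ=45°, α=330°
  dir = (cos 330°, sin 330°) = (0.8660, -0.5000); from cell (5,3)
  next x-line at t=0.1848, next y-line at t=1.5000; Δt_x=1.1547, Δt_y=2.0000
    x: enter (6,3) at t=0.1848
    x: enter (7,3) at t=1.3395 ← occupied
  → r_3 = 1.3395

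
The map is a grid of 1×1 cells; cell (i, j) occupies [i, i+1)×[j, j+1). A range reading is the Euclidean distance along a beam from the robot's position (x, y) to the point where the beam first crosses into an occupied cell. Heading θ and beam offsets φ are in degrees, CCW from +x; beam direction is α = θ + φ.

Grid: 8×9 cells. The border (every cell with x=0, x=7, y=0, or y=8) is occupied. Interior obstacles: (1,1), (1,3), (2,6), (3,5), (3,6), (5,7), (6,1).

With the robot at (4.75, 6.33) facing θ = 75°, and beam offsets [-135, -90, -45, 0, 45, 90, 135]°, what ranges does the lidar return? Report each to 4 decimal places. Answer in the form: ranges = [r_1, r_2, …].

ranges = [4.5000, 2.3294, 1.3400, 0.9659, 1.9283, 0.7765, 0.8660]

beam 1: φ=-135°, α=300°
  direction (0.5000, -0.8660); cell (4,6); t to first gridline: x 0.5000, y 0.3811 (then +2.0000 / +1.1547)
    (4,5) via y @ 0.3811
    (5,5) via x @ 0.5000
    (5,4) via y @ 1.5358
    (6,4) via x @ 2.5000
    (6,3) via y @ 2.6905
    (6,2) via y @ 3.8452
    (7,2) via x @ 4.5000  # hit
  → r_1 = 4.5000
beam 2: φ=-90°, α=345°
  direction (0.9659, -0.2588); cell (4,6); t to first gridline: x 0.2588, y 1.2750 (then +1.0353 / +3.8637)
    (5,6) via x @ 0.2588
    (5,5) via y @ 1.2750
    (6,5) via x @ 1.2941
    (7,5) via x @ 2.3294  # hit
  → r_2 = 2.3294
beam 3: φ=-45°, α=30°
  direction (0.8660, 0.5000); cell (4,6); t to first gridline: x 0.2887, y 1.3400 (then +1.1547 / +2.0000)
    (5,6) via x @ 0.2887
    (5,7) via y @ 1.3400  # hit
  → r_3 = 1.3400
beam 4: φ=0°, α=75°
  direction (0.2588, 0.9659); cell (4,6); t to first gridline: x 0.9659, y 0.6936 (then +3.8637 / +1.0353)
    (4,7) via y @ 0.6936
    (5,7) via x @ 0.9659  # hit
  → r_4 = 0.9659
beam 5: φ=45°, α=120°
  direction (-0.5000, 0.8660); cell (4,6); t to first gridline: x 1.5000, y 0.7736 (then +2.0000 / +1.1547)
    (4,7) via y @ 0.7736
    (3,7) via x @ 1.5000
    (3,8) via y @ 1.9283  # hit
  → r_5 = 1.9283
beam 6: φ=90°, α=165°
  direction (-0.9659, 0.2588); cell (4,6); t to first gridline: x 0.7765, y 2.5887 (then +1.0353 / +3.8637)
    (3,6) via x @ 0.7765  # hit
  → r_6 = 0.7765
beam 7: φ=135°, α=210°
  direction (-0.8660, -0.5000); cell (4,6); t to first gridline: x 0.8660, y 0.6600 (then +1.1547 / +2.0000)
    (4,5) via y @ 0.6600
    (3,5) via x @ 0.8660  # hit
  → r_7 = 0.8660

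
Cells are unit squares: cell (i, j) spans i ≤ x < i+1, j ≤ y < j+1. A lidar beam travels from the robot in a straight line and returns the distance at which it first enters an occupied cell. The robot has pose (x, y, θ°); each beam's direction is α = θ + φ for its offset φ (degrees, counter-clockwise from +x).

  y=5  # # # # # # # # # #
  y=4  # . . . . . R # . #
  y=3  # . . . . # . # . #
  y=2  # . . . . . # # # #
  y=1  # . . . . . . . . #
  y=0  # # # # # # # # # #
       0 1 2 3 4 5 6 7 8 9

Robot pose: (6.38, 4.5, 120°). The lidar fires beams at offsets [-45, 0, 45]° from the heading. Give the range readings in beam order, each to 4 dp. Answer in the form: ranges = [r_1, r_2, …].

beam 1: φ=-45°, α=75°
  dir = (cos 75°, sin 75°) = (0.2588, 0.9659); from cell (6,4)
  next x-line at t=2.3955, next y-line at t=0.5176; Δt_x=3.8637, Δt_y=1.0353
    y: enter (6,5) at t=0.5176 ← occupied
  → r_1 = 0.5176
beam 2: φ=0°, α=120°
  dir = (cos 120°, sin 120°) = (-0.5000, 0.8660); from cell (6,4)
  next x-line at t=0.7600, next y-line at t=0.5774; Δt_x=2.0000, Δt_y=1.1547
    y: enter (6,5) at t=0.5774 ← occupied
  → r_2 = 0.5774
beam 3: φ=45°, α=165°
  dir = (cos 165°, sin 165°) = (-0.9659, 0.2588); from cell (6,4)
  next x-line at t=0.3934, next y-line at t=1.9319; Δt_x=1.0353, Δt_y=3.8637
    x: enter (5,4) at t=0.3934
    x: enter (4,4) at t=1.4287
    y: enter (4,5) at t=1.9319 ← occupied
  → r_3 = 1.9319

ranges = [0.5176, 0.5774, 1.9319]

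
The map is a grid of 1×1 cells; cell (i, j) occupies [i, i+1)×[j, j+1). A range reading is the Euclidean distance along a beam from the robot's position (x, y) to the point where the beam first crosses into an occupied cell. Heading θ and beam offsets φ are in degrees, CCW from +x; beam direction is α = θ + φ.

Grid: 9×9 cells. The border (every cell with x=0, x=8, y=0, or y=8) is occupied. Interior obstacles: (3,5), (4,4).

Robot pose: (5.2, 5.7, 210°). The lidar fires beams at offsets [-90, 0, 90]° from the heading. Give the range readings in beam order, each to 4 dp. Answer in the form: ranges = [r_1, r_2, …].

ranges = [2.6558, 1.3856, 5.4271]

beam 1: φ=-90°, α=120°
  direction (-0.5000, 0.8660); cell (5,5); t to first gridline: x 0.4000, y 0.3464 (then +2.0000 / +1.1547)
    (5,6) via y @ 0.3464
    (4,6) via x @ 0.4000
    (4,7) via y @ 1.5011
    (3,7) via x @ 2.4000
    (3,8) via y @ 2.6558  # hit
  → r_1 = 2.6558
beam 2: φ=0°, α=210°
  direction (-0.8660, -0.5000); cell (5,5); t to first gridline: x 0.2309, y 1.4000 (then +1.1547 / +2.0000)
    (4,5) via x @ 0.2309
    (3,5) via x @ 1.3856  # hit
  → r_2 = 1.3856
beam 3: φ=90°, α=300°
  direction (0.5000, -0.8660); cell (5,5); t to first gridline: x 1.6000, y 0.8083 (then +2.0000 / +1.1547)
    (5,4) via y @ 0.8083
    (6,4) via x @ 1.6000
    (6,3) via y @ 1.9630
    (6,2) via y @ 3.1177
    (7,2) via x @ 3.6000
    (7,1) via y @ 4.2724
    (7,0) via y @ 5.4271  # hit
  → r_3 = 5.4271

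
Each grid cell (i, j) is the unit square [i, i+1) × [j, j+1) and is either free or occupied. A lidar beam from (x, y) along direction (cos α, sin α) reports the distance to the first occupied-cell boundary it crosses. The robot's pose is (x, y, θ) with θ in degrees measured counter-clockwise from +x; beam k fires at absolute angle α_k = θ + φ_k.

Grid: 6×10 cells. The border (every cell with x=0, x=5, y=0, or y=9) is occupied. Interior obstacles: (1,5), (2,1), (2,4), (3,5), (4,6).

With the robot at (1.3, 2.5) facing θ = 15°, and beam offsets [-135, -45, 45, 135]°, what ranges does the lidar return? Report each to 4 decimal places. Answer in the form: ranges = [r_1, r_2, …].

beam 1: φ=-135°, α=240°
  d=(-0.5000,-0.8660)  start (1,2)  tX=0.6000 tY=0.5774  stride 1/|dx|=2.0000 1/|dy|=1.1547
    cross y-line → (1,1), t=0.5774
    cross x-line → (0,1), t=0.6000 (wall)
  → r_1 = 0.6000
beam 2: φ=-45°, α=330°
  d=(0.8660,-0.5000)  start (1,2)  tX=0.8083 tY=1.0000  stride 1/|dx|=1.1547 1/|dy|=2.0000
    cross x-line → (2,2), t=0.8083
    cross y-line → (2,1), t=1.0000 (wall)
  → r_2 = 1.0000
beam 3: φ=45°, α=60°
  d=(0.5000,0.8660)  start (1,2)  tX=1.4000 tY=0.5774  stride 1/|dx|=2.0000 1/|dy|=1.1547
    cross y-line → (1,3), t=0.5774
    cross x-line → (2,3), t=1.4000
    cross y-line → (2,4), t=1.7321 (wall)
  → r_3 = 1.7321
beam 4: φ=135°, α=150°
  d=(-0.8660,0.5000)  start (1,2)  tX=0.3464 tY=1.0000  stride 1/|dx|=1.1547 1/|dy|=2.0000
    cross x-line → (0,2), t=0.3464 (wall)
  → r_4 = 0.3464

ranges = [0.6000, 1.0000, 1.7321, 0.3464]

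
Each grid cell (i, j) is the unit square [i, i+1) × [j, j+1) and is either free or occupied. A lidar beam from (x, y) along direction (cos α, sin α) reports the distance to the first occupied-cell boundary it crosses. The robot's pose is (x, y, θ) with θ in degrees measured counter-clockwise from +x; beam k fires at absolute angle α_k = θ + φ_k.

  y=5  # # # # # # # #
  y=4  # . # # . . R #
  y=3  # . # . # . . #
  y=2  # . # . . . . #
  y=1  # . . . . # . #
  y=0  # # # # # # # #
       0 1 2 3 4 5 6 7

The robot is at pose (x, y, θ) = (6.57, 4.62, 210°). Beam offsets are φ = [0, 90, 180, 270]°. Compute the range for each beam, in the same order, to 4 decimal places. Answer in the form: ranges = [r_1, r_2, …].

beam 1: φ=0°, α=210°
  dir = (cos 210°, sin 210°) = (-0.8660, -0.5000); from cell (6,4)
  next x-line at t=0.6582, next y-line at t=1.2400; Δt_x=1.1547, Δt_y=2.0000
    x: enter (5,4) at t=0.6582
    y: enter (5,3) at t=1.2400
    x: enter (4,3) at t=1.8129 ← occupied
  → r_1 = 1.8129
beam 2: φ=90°, α=300°
  dir = (cos 300°, sin 300°) = (0.5000, -0.8660); from cell (6,4)
  next x-line at t=0.8600, next y-line at t=0.7159; Δt_x=2.0000, Δt_y=1.1547
    y: enter (6,3) at t=0.7159
    x: enter (7,3) at t=0.8600 ← occupied
  → r_2 = 0.8600
beam 3: φ=180°, α=30°
  dir = (cos 30°, sin 30°) = (0.8660, 0.5000); from cell (6,4)
  next x-line at t=0.4965, next y-line at t=0.7600; Δt_x=1.1547, Δt_y=2.0000
    x: enter (7,4) at t=0.4965 ← occupied
  → r_3 = 0.4965
beam 4: φ=270°, α=120°
  dir = (cos 120°, sin 120°) = (-0.5000, 0.8660); from cell (6,4)
  next x-line at t=1.1400, next y-line at t=0.4388; Δt_x=2.0000, Δt_y=1.1547
    y: enter (6,5) at t=0.4388 ← occupied
  → r_4 = 0.4388

ranges = [1.8129, 0.8600, 0.4965, 0.4388]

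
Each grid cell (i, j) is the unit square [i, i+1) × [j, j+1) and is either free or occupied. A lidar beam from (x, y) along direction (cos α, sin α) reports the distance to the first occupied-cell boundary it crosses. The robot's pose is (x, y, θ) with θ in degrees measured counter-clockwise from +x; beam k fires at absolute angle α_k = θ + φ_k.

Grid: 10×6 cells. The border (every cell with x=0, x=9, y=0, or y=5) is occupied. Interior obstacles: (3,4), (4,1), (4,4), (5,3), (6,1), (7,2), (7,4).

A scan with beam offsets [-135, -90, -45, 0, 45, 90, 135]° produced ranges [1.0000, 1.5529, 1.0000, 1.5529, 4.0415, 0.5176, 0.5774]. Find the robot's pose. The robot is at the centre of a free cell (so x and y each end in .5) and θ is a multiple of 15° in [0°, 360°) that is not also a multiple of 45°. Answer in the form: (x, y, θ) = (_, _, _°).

The pose lattice has 25·16 = 400 candidates. Test each by forward raycasting.
  (2.5, 3.5, 255°): beam 1 = 1.7321 ≠ 1.0000 ✗
  (6.5, 2.5, 330°): beam 1 = 1.9319 ≠ 1.0000 ✗
  (4.5, 3.5, 345°): beam 1 = 4.0415 ≠ 1.0000 ✗
  (2.5, 3.5, 195°): beam 3 = 1.7321 ≠ 1.0000 ✗
  …
  (5.5, 2.5, 345°): r_1=1.0000, r_2=1.5529, r_3=1.0000, r_4=1.5529, r_5=4.0415, r_6=0.5176, r_7=0.5774 — all match ✓
Only this pose fits every beam.

(x, y, θ) = (5.5, 2.5, 345°)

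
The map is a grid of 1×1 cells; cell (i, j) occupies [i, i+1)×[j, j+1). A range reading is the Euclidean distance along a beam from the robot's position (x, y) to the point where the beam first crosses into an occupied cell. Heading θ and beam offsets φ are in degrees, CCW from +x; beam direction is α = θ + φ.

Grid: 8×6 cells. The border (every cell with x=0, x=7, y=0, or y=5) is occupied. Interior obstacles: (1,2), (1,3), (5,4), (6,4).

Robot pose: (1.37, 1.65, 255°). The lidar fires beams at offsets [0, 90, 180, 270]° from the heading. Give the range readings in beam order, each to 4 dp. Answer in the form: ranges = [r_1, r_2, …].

ranges = [0.6729, 2.5114, 0.3623, 0.3831]

beam 1: φ=0°, α=255°
  cosα=-0.2588 sinα=-0.9659 | (1,1) | tMaxX 1.4296 tMaxY 0.6729 | tΔX 3.8637 tΔY 1.0353
    t=0.6729 [y] (1,0) — stop
  → r_1 = 0.6729
beam 2: φ=90°, α=345°
  cosα=0.9659 sinα=-0.2588 | (1,1) | tMaxX 0.6522 tMaxY 2.5114 | tΔX 1.0353 tΔY 3.8637
    t=0.6522 [x] (2,1)
    t=1.6875 [x] (3,1)
    t=2.5114 [y] (3,0) — stop
  → r_2 = 2.5114
beam 3: φ=180°, α=75°
  cosα=0.2588 sinα=0.9659 | (1,1) | tMaxX 2.4341 tMaxY 0.3623 | tΔX 3.8637 tΔY 1.0353
    t=0.3623 [y] (1,2) — stop
  → r_3 = 0.3623
beam 4: φ=270°, α=165°
  cosα=-0.9659 sinα=0.2588 | (1,1) | tMaxX 0.3831 tMaxY 1.3523 | tΔX 1.0353 tΔY 3.8637
    t=0.3831 [x] (0,1) — stop
  → r_4 = 0.3831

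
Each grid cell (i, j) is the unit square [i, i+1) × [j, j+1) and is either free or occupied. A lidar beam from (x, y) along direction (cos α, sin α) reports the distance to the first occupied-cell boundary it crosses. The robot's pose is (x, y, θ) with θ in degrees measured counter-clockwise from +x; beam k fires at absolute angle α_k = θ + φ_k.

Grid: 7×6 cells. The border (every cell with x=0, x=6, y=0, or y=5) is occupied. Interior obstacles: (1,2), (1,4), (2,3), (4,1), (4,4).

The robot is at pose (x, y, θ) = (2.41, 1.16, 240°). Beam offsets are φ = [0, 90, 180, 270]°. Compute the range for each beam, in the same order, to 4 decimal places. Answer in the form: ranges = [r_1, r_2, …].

beam 1: φ=0°, α=240°
  d=(-0.5000,-0.8660)  start (2,1)  tX=0.8200 tY=0.1848  stride 1/|dx|=2.0000 1/|dy|=1.1547
    cross y-line → (2,0), t=0.1848 (wall)
  → r_1 = 0.1848
beam 2: φ=90°, α=330°
  d=(0.8660,-0.5000)  start (2,1)  tX=0.6813 tY=0.3200  stride 1/|dx|=1.1547 1/|dy|=2.0000
    cross y-line → (2,0), t=0.3200 (wall)
  → r_2 = 0.3200
beam 3: φ=180°, α=60°
  d=(0.5000,0.8660)  start (2,1)  tX=1.1800 tY=0.9699  stride 1/|dx|=2.0000 1/|dy|=1.1547
    cross y-line → (2,2), t=0.9699
    cross x-line → (3,2), t=1.1800
    cross y-line → (3,3), t=2.1246
    cross x-line → (4,3), t=3.1800
    cross y-line → (4,4), t=3.2793 (wall)
  → r_3 = 3.2793
beam 4: φ=270°, α=150°
  d=(-0.8660,0.5000)  start (2,1)  tX=0.4734 tY=1.6800  stride 1/|dx|=1.1547 1/|dy|=2.0000
    cross x-line → (1,1), t=0.4734
    cross x-line → (0,1), t=1.6281 (wall)
  → r_4 = 1.6281

ranges = [0.1848, 0.3200, 3.2793, 1.6281]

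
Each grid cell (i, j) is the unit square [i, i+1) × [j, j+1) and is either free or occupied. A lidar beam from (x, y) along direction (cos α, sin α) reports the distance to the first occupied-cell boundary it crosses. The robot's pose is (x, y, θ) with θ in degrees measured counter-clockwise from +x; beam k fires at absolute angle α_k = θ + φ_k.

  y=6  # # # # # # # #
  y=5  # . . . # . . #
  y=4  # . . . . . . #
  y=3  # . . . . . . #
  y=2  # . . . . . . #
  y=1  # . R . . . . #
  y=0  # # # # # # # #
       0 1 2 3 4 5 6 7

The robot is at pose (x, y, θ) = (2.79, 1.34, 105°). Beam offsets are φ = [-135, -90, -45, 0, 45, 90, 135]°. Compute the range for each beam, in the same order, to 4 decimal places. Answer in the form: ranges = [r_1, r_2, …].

ranges = [0.6800, 4.3585, 4.2262, 4.8244, 2.0669, 1.3137, 0.3926]

beam 1: φ=-135°, α=330°
  direction (0.8660, -0.5000); cell (2,1); t to first gridline: x 0.2425, y 0.6800 (then +1.1547 / +2.0000)
    (3,1) via x @ 0.2425
    (3,0) via y @ 0.6800  # hit
  → r_1 = 0.6800
beam 2: φ=-90°, α=15°
  direction (0.9659, 0.2588); cell (2,1); t to first gridline: x 0.2174, y 2.5500 (then +1.0353 / +3.8637)
    (3,1) via x @ 0.2174
    (4,1) via x @ 1.2527
    (5,1) via x @ 2.2880
    (5,2) via y @ 2.5500
    (6,2) via x @ 3.3232
    (7,2) via x @ 4.3585  # hit
  → r_2 = 4.3585
beam 3: φ=-45°, α=60°
  direction (0.5000, 0.8660); cell (2,1); t to first gridline: x 0.4200, y 0.7621 (then +2.0000 / +1.1547)
    (3,1) via x @ 0.4200
    (3,2) via y @ 0.7621
    (3,3) via y @ 1.9168
    (4,3) via x @ 2.4200
    (4,4) via y @ 3.0715
    (4,5) via y @ 4.2262  # hit
  → r_3 = 4.2262
beam 4: φ=0°, α=105°
  direction (-0.2588, 0.9659); cell (2,1); t to first gridline: x 3.0523, y 0.6833 (then +3.8637 / +1.0353)
    (2,2) via y @ 0.6833
    (2,3) via y @ 1.7186
    (2,4) via y @ 2.7538
    (1,4) via x @ 3.0523
    (1,5) via y @ 3.7891
    (1,6) via y @ 4.8244  # hit
  → r_4 = 4.8244
beam 5: φ=45°, α=150°
  direction (-0.8660, 0.5000); cell (2,1); t to first gridline: x 0.9122, y 1.3200 (then +1.1547 / +2.0000)
    (1,1) via x @ 0.9122
    (1,2) via y @ 1.3200
    (0,2) via x @ 2.0669  # hit
  → r_5 = 2.0669
beam 6: φ=90°, α=195°
  direction (-0.9659, -0.2588); cell (2,1); t to first gridline: x 0.8179, y 1.3137 (then +1.0353 / +3.8637)
    (1,1) via x @ 0.8179
    (1,0) via y @ 1.3137  # hit
  → r_6 = 1.3137
beam 7: φ=135°, α=240°
  direction (-0.5000, -0.8660); cell (2,1); t to first gridline: x 1.5800, y 0.3926 (then +2.0000 / +1.1547)
    (2,0) via y @ 0.3926  # hit
  → r_7 = 0.3926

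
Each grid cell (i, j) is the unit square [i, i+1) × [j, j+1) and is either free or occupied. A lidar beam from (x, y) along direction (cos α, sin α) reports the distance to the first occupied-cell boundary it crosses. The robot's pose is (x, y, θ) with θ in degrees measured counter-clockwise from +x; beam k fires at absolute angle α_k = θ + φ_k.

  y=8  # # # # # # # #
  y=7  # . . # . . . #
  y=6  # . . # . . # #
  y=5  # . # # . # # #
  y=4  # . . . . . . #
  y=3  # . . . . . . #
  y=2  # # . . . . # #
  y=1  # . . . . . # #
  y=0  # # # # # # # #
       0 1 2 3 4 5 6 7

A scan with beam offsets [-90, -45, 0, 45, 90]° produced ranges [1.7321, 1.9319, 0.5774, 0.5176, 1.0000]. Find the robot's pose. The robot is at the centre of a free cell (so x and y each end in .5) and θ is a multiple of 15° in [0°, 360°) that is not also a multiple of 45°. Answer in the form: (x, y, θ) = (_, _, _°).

(x, y, θ) = (3.5, 1.5, 240°)

Candidates: 32 free-cell centres × 16 headings = 512 poses. Raycast each; keep the one whose scan matches to 4 dp.
  (4.5, 7.5, 345°): beam 1 = 1.9319 ≠ 1.7321 ✗
  (4.5, 2.5, 240°): beam 1 = 4.0415 ≠ 1.7321 ✗
  (1.5, 1.5, 120°): beam 1 = 6.3509 ≠ 1.7321 ✗
  …
  (3.5, 1.5, 240°): r_1=1.7321, r_2=1.9319, r_3=0.5774, r_4=0.5176, r_5=1.0000 — all match ✓
Unique over the lattice → pose = (3.5, 1.5, 240°).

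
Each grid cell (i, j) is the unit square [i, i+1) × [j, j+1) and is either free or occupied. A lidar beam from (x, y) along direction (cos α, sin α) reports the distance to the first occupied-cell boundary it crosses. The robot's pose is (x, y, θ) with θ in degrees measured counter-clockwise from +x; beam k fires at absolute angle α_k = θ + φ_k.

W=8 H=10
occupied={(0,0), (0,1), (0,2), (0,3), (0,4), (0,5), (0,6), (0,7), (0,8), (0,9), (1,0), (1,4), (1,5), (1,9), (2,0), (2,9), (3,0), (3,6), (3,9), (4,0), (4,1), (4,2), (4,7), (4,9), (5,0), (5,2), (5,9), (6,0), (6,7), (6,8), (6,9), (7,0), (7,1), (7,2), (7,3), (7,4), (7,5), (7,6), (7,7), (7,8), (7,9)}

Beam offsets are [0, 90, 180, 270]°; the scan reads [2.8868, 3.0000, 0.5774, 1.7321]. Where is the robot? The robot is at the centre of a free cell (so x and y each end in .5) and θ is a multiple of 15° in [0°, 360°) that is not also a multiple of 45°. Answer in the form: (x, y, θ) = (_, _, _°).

Enumerate (i+0.5, j+0.5, θ) over the 39 free cells and 16 admissible headings. For each, cast all 4 beams and compare to the given ranges.
  (5.5, 1.5, 210°): beam 1 = 0.5774 ≠ 2.8868 ✗
  (2.5, 4.5, 150°): beam 1 = 0.5774 ≠ 2.8868 ✗
  (1.5, 7.5, 345°): beam 1 = 1.9319 ≠ 2.8868 ✗
  …
  (3.5, 5.5, 300°): r_1=2.8868, r_2=3.0000, r_3=0.5774, r_4=1.7321 — all match ✓
No second candidate reproduces the full scan.

(x, y, θ) = (3.5, 5.5, 300°)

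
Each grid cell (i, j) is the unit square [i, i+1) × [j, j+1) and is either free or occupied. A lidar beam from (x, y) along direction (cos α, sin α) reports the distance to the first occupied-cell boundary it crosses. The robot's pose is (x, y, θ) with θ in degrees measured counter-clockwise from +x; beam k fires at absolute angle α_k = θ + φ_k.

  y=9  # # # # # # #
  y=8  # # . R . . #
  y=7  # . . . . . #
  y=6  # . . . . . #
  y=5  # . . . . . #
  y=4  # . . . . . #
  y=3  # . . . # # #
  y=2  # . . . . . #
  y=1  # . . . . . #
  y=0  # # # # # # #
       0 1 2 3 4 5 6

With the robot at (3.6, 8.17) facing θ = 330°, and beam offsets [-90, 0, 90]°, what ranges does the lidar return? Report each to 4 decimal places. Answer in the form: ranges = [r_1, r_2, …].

ranges = [5.2000, 2.7713, 0.9584]

beam 1: φ=-90°, α=240°
  direction (-0.5000, -0.8660); cell (3,8); t to first gridline: x 1.2000, y 0.1963 (then +2.0000 / +1.1547)
    (3,7) via y @ 0.1963
    (2,7) via x @ 1.2000
    (2,6) via y @ 1.3510
    (2,5) via y @ 2.5057
    (1,5) via x @ 3.2000
    (1,4) via y @ 3.6604
    (1,3) via y @ 4.8151
    (0,3) via x @ 5.2000  # hit
  → r_1 = 5.2000
beam 2: φ=0°, α=330°
  direction (0.8660, -0.5000); cell (3,8); t to first gridline: x 0.4619, y 0.3400 (then +1.1547 / +2.0000)
    (3,7) via y @ 0.3400
    (4,7) via x @ 0.4619
    (5,7) via x @ 1.6166
    (5,6) via y @ 2.3400
    (6,6) via x @ 2.7713  # hit
  → r_2 = 2.7713
beam 3: φ=90°, α=60°
  direction (0.5000, 0.8660); cell (3,8); t to first gridline: x 0.8000, y 0.9584 (then +2.0000 / +1.1547)
    (4,8) via x @ 0.8000
    (4,9) via y @ 0.9584  # hit
  → r_3 = 0.9584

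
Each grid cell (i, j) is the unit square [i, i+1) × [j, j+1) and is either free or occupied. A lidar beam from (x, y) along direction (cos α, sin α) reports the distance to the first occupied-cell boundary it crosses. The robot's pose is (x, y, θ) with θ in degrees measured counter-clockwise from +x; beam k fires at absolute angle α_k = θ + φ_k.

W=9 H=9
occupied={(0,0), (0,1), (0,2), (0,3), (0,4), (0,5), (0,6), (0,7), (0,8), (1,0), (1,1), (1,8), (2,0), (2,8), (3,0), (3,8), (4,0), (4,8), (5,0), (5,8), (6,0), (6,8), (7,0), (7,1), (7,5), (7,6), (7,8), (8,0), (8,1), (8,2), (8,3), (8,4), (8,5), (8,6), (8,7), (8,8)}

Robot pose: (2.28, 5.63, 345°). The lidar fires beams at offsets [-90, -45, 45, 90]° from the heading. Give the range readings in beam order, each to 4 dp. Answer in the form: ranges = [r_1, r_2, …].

ranges = [3.7581, 5.3463, 4.7400, 2.4536]

beam 1: φ=-90°, α=255°
  dir = (cos 255°, sin 255°) = (-0.2588, -0.9659); from cell (2,5)
  next x-line at t=1.0818, next y-line at t=0.6522; Δt_x=3.8637, Δt_y=1.0353
    y: enter (2,4) at t=0.6522
    x: enter (1,4) at t=1.0818
    y: enter (1,3) at t=1.6875
    y: enter (1,2) at t=2.7228
    y: enter (1,1) at t=3.7581 ← occupied
  → r_1 = 3.7581
beam 2: φ=-45°, α=300°
  dir = (cos 300°, sin 300°) = (0.5000, -0.8660); from cell (2,5)
  next x-line at t=1.4400, next y-line at t=0.7275; Δt_x=2.0000, Δt_y=1.1547
    y: enter (2,4) at t=0.7275
    x: enter (3,4) at t=1.4400
    y: enter (3,3) at t=1.8822
    y: enter (3,2) at t=3.0369
    x: enter (4,2) at t=3.4400
    y: enter (4,1) at t=4.1916
    y: enter (4,0) at t=5.3463 ← occupied
  → r_2 = 5.3463
beam 3: φ=45°, α=30°
  dir = (cos 30°, sin 30°) = (0.8660, 0.5000); from cell (2,5)
  next x-line at t=0.8314, next y-line at t=0.7400; Δt_x=1.1547, Δt_y=2.0000
    y: enter (2,6) at t=0.7400
    x: enter (3,6) at t=0.8314
    x: enter (4,6) at t=1.9861
    y: enter (4,7) at t=2.7400
    x: enter (5,7) at t=3.1408
    x: enter (6,7) at t=4.2955
    y: enter (6,8) at t=4.7400 ← occupied
  → r_3 = 4.7400
beam 4: φ=90°, α=75°
  dir = (cos 75°, sin 75°) = (0.2588, 0.9659); from cell (2,5)
  next x-line at t=2.7819, next y-line at t=0.3831; Δt_x=3.8637, Δt_y=1.0353
    y: enter (2,6) at t=0.3831
    y: enter (2,7) at t=1.4183
    y: enter (2,8) at t=2.4536 ← occupied
  → r_4 = 2.4536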